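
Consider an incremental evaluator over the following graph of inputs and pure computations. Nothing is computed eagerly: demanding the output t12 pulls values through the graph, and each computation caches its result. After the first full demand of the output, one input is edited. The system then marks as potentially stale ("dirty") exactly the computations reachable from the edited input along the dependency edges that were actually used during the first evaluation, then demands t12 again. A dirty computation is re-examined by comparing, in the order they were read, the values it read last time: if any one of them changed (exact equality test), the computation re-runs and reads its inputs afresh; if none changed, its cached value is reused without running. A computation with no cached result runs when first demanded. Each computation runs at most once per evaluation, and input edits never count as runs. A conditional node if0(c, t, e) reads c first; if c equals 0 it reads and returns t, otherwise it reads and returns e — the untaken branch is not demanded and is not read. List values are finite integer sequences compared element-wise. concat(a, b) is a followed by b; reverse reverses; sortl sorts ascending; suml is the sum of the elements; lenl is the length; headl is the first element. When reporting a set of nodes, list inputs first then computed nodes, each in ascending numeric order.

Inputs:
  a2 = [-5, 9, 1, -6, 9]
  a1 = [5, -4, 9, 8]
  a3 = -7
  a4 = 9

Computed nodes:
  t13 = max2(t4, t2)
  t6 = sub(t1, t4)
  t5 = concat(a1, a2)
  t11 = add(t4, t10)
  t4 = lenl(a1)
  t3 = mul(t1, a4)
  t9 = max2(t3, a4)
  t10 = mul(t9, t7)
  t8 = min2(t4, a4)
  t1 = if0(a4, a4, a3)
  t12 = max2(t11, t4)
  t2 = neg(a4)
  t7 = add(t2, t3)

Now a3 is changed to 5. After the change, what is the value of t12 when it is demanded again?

t12 now evaluates to 1624.

Initial pass — values computed on the first demand:
  t1 = if0(a4=9 -> else branch a3) = -7
  t2 = neg(9) = -9
  t3 = mul(-7, 9) = -63
  t4 = lenl([5, -4, 9, 8]) = 4
  t7 = add(-9, -63) = -72
  t9 = max2(-63, 9) = 9
  t10 = mul(9, -72) = -648
  t11 = add(4, -648) = -644
  t12 = max2(-644, 4) = 4

Second demand — change propagation:
  t1: re-runs because a3 -7->5; new result 5.
  t3: re-runs because t1 -7->5; new result 45.
  t7: re-runs because t3 -63->45; new result 36.
  t9: re-runs because t3 -63->45; new result 45.
  t10: re-runs because t9 9->45; t7 -72->36; new result 1620.
  t11: re-runs because t10 -648->1620; new result 1624.
  t12: re-runs because t11 -644->1624; new result 1624.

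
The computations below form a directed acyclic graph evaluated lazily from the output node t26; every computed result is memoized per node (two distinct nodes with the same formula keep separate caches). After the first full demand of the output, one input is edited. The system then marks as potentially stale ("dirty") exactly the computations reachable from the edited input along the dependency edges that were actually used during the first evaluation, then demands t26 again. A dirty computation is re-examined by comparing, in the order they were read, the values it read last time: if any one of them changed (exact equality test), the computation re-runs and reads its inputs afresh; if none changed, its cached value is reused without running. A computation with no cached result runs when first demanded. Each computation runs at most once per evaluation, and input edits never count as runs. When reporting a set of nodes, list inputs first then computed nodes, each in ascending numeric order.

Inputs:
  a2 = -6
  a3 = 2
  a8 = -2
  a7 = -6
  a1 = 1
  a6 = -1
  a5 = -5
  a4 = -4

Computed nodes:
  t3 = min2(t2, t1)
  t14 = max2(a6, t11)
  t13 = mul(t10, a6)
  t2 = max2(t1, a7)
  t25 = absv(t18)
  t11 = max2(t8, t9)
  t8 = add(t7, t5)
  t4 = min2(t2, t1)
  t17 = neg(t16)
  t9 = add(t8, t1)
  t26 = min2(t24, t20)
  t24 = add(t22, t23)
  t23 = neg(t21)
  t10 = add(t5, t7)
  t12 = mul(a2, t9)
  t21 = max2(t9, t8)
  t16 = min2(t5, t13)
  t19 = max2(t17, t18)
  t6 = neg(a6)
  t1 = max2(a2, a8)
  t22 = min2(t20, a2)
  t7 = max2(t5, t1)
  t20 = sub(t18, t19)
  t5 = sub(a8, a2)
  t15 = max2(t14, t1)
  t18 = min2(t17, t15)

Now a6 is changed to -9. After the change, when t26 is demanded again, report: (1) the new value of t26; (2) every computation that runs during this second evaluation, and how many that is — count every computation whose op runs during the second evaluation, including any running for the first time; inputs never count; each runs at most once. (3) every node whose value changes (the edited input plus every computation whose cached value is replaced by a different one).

First demand of the output computes:
  t1 = max2(-6, -2) = -2
  t5 = sub(-2, -6) = 4
  t7 = max2(4, -2) = 4
  t8 = add(4, 4) = 8
  t9 = add(8, -2) = 6
  t10 = add(4, 4) = 8
  t11 = max2(8, 6) = 8
  t13 = mul(8, -1) = -8
  t14 = max2(-1, 8) = 8
  t15 = max2(8, -2) = 8
  t16 = min2(4, -8) = -8
  t17 = neg(-8) = 8
  t18 = min2(8, 8) = 8
  t19 = max2(8, 8) = 8
  t20 = sub(8, 8) = 0
  t21 = max2(6, 8) = 8
  t22 = min2(0, -6) = -6
  t23 = neg(8) = -8
  t24 = add(-6, -8) = -14
  t26 = min2(-14, 0) = -14

After the edit, cleaning proceeds:
  t13: a read changed (a6 -1->-9) — executes, giving -72.
  t14: a read changed (a6 -1->-9) — executes, giving 8 — identical to its old value.
  t15: dirty, but its reads are unchanged (t14 unchanged, t1 unchanged); cached 8 stands.
  t16: a read changed (t13 -8->-72) — executes, giving -72.
  t17: a read changed (t16 -8->-72) — executes, giving 72.
  t18: a read changed (t17 8->72) — executes, giving 8 — identical to its old value.
  t19: a read changed (t17 8->72) — executes, giving 72.
  t20: a read changed (t19 8->72) — executes, giving -64.
  t22: a read changed (t20 0->-64) — executes, giving -64.
  t24: a read changed (t22 -6->-64) — executes, giving -72.
  t26: a read changed (t24 -14->-72; t20 0->-64) — executes, giving -72.

Note where the cutoff bites: t15 is checked, finds nothing changed, and keeps its cache.

Demanding t26 again yields -72.
10 computations run: t13, t14, t16, t17, t18, t19, t20, t22, t24, t26.
The nodes whose values change: a6, t13, t16, t17, t19, t20, t22, t24, t26.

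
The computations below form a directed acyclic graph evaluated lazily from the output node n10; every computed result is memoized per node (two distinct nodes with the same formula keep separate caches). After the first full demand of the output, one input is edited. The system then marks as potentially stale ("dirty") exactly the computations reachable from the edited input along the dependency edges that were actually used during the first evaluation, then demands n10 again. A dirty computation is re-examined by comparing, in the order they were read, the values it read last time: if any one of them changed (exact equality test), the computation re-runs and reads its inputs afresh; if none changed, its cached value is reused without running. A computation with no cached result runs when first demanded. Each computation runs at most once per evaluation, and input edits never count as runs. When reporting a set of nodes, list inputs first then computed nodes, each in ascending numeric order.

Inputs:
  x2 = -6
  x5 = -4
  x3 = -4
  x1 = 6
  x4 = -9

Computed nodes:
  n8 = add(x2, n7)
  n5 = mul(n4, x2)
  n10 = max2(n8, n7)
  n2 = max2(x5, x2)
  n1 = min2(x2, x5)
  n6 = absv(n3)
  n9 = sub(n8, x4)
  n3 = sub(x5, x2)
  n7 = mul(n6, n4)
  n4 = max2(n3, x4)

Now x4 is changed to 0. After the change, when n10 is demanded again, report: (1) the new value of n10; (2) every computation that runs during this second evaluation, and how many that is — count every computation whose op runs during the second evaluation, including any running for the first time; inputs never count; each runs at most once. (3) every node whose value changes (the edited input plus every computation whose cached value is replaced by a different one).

First demand of the output computes:
  n3 = sub(-4, -6) = 2
  n4 = max2(2, -9) = 2
  n6 = absv(2) = 2
  n7 = mul(2, 2) = 4
  n8 = add(-6, 4) = -2
  n10 = max2(-2, 4) = 4

After the edit, cleaning proceeds:
  n4: a read changed (x4 -9->0) — executes, giving 2 — identical to its old value.
  n7: dirty, but its reads are unchanged (n6 unchanged, n4 unchanged); cached 4 stands.
  n8: dirty, but its reads are unchanged (x2 unchanged, n7 unchanged); cached -2 stands.
  n10: dirty, but its reads are unchanged (n8 unchanged, n7 unchanged); cached 4 stands.

Note the absorption at n4: it re-runs yet its value is the same, leaving the output's value untouched.

Demanding n10 again yields 4.
1 computations run: n4.
The nodes whose values change: x4.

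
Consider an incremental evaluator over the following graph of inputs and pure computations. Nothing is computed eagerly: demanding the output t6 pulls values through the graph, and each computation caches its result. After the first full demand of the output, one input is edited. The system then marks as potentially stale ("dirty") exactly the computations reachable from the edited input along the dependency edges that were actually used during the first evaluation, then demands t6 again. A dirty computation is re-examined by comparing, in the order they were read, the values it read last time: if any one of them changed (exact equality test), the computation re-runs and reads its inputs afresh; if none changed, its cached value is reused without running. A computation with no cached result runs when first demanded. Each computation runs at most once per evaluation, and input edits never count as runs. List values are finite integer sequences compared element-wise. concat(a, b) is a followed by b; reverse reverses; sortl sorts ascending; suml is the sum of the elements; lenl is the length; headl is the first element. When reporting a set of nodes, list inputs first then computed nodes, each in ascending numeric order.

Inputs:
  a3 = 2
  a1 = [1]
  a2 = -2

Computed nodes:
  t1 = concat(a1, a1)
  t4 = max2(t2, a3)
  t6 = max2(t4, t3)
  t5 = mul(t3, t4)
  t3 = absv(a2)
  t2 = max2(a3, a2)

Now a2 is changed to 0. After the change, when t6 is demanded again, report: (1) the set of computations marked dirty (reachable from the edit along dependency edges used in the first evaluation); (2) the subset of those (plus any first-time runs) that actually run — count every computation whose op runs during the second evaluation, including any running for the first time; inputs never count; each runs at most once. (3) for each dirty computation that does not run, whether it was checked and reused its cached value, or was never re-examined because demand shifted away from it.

Initial pass — values computed on the first demand:
  t2 = max2(2, -2) = 2
  t3 = absv(-2) = 2
  t4 = max2(2, 2) = 2
  t6 = max2(2, 2) = 2

Second demand — change propagation:
  t2: re-runs because a2 -2->0; new result 2 (unchanged).
  t3: re-runs because a2 -2->0; new result 0.
  t4: re-examined; everything it read last time is the same (t2 unchanged, a3 unchanged) — cache 2 kept, no run.
  t6: re-runs because t3 2->0; new result 2 (unchanged).

The important point: at t4 every value read last time is unchanged, so the dirty flag clears without a run.

Dirty set: t2, t3, t4, t6.
Run set: t2, t3, t6 (3 run).
Re-examined without running (cache reused): t4.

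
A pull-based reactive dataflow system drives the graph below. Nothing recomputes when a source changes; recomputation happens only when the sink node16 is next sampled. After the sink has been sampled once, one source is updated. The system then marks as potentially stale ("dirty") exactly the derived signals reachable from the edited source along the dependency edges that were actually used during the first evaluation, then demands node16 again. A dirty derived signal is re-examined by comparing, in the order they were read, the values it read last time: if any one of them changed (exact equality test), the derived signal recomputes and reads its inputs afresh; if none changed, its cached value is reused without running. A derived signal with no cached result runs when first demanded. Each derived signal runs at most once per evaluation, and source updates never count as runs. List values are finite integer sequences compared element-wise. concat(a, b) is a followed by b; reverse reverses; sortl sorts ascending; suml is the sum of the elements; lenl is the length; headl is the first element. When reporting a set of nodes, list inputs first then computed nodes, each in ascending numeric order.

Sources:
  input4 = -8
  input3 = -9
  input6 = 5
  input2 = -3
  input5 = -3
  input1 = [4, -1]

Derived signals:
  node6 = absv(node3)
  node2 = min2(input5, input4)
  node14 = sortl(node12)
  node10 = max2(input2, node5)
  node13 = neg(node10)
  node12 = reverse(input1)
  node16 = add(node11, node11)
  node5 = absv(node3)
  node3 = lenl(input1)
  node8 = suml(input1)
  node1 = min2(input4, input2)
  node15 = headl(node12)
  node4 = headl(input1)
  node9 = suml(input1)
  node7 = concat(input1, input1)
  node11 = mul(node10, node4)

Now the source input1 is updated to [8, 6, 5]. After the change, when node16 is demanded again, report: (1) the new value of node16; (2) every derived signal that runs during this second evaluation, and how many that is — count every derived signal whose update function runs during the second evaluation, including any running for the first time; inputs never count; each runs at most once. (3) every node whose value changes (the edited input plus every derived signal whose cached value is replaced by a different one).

New value of node16: 48.
Derived signals that run: node3, node4, node5, node10, node11, node16 — 6 in total.
Values that change: input1, node3, node4, node5, node10, node11, node16.

First evaluation (everything demanded from the output):
  node3 = lenl([4, -1]) = 2
  node4 = headl([4, -1]) = 4
  node5 = absv(2) = 2
  node10 = max2(-3, 2) = 2
  node11 = mul(2, 4) = 8
  node16 = add(8, 8) = 16

Propagation after the edit:
  node3: runs — input1 [4, -1]->[8, 6, 5]; result 3.
  node4: runs — input1 [4, -1]->[8, 6, 5]; result 8.
  node5: runs — node3 2->3; result 3.
  node10: runs — node5 2->3; result 3.
  node11: runs — node10 2->3; node4 4->8; result 24.
  node16: runs — node11 8->24; node11 8->24; result 48.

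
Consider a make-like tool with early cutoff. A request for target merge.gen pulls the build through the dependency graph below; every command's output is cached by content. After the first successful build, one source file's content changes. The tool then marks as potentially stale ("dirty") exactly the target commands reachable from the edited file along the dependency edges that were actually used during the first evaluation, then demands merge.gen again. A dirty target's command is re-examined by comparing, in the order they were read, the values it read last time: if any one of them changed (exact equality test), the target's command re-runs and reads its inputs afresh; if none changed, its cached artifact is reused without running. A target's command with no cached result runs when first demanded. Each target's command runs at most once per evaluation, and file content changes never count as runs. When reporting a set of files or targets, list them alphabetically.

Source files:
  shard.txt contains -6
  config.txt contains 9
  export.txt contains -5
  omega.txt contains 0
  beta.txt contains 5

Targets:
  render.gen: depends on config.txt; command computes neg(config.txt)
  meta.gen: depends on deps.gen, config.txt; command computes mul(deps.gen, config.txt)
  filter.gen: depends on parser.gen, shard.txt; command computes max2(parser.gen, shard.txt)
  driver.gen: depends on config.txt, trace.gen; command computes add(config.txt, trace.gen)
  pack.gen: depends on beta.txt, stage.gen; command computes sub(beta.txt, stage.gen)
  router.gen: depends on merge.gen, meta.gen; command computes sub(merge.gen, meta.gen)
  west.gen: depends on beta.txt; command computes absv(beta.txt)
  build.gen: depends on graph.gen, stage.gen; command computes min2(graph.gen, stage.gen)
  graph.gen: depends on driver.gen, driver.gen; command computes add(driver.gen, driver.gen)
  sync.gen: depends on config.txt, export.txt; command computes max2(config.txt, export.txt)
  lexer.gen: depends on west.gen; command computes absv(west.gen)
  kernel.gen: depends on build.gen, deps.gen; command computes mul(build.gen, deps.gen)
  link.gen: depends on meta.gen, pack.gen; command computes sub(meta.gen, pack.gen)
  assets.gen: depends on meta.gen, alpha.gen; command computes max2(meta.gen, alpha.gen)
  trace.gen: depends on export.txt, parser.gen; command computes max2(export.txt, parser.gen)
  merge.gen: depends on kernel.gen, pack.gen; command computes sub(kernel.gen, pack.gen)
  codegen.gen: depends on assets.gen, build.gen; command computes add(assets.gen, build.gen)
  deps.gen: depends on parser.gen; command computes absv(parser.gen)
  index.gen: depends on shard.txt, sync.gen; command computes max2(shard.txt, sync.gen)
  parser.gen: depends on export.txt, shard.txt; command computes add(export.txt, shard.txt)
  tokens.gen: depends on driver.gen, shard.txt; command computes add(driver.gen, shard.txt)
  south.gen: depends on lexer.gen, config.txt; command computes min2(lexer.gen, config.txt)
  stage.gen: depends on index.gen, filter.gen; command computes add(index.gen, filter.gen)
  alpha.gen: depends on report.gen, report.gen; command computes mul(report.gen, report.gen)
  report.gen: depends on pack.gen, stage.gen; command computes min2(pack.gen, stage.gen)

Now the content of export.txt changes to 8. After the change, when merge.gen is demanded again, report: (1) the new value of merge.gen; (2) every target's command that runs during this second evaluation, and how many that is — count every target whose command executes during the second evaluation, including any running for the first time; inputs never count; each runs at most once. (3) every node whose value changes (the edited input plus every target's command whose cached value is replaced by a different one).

Demanding merge.gen again yields 28.
12 target commands run: build.gen, deps.gen, driver.gen, filter.gen, graph.gen, kernel.gen, merge.gen, pack.gen, parser.gen, stage.gen, sync.gen, trace.gen.
The nodes whose values change: build.gen, deps.gen, driver.gen, export.txt, filter.gen, graph.gen, kernel.gen, merge.gen, pack.gen, parser.gen, stage.gen, trace.gen.
Note where the cutoff bites: index.gen is checked, finds nothing changed, and keeps its cache.

First demand of the output computes:
  parser.gen = add(-5, -6) = -11
  deps.gen = absv(-11) = 11
  filter.gen = max2(-11, -6) = -6
  sync.gen = max2(9, -5) = 9
  index.gen = max2(-6, 9) = 9
  stage.gen = add(9, -6) = 3
  pack.gen = sub(5, 3) = 2
  trace.gen = max2(-5, -11) = -5
  driver.gen = add(9, -5) = 4
  graph.gen = add(4, 4) = 8
  build.gen = min2(8, 3) = 3
  kernel.gen = mul(3, 11) = 33
  merge.gen = sub(33, 2) = 31

After the edit, cleaning proceeds:
  parser.gen: a read changed (export.txt -5->8) — executes, giving 2.
  deps.gen: a read changed (parser.gen -11->2) — executes, giving 2.
  filter.gen: a read changed (parser.gen -11->2) — executes, giving 2.
  sync.gen: a read changed (export.txt -5->8) — executes, giving 9 — identical to its old value.
  index.gen: dirty, but its reads are unchanged (shard.txt unchanged, sync.gen unchanged); cached 9 stands.
  stage.gen: a read changed (filter.gen -6->2) — executes, giving 11.
  pack.gen: a read changed (stage.gen 3->11) — executes, giving -6.
  trace.gen: a read changed (export.txt -5->8; parser.gen -11->2) — executes, giving 8.
  driver.gen: a read changed (trace.gen -5->8) — executes, giving 17.
  graph.gen: a read changed (driver.gen 4->17; driver.gen 4->17) — executes, giving 34.
  build.gen: a read changed (graph.gen 8->34; stage.gen 3->11) — executes, giving 11.
  kernel.gen: a read changed (build.gen 3->11; deps.gen 11->2) — executes, giving 22.
  merge.gen: a read changed (kernel.gen 33->22; pack.gen 2->-6) — executes, giving 28.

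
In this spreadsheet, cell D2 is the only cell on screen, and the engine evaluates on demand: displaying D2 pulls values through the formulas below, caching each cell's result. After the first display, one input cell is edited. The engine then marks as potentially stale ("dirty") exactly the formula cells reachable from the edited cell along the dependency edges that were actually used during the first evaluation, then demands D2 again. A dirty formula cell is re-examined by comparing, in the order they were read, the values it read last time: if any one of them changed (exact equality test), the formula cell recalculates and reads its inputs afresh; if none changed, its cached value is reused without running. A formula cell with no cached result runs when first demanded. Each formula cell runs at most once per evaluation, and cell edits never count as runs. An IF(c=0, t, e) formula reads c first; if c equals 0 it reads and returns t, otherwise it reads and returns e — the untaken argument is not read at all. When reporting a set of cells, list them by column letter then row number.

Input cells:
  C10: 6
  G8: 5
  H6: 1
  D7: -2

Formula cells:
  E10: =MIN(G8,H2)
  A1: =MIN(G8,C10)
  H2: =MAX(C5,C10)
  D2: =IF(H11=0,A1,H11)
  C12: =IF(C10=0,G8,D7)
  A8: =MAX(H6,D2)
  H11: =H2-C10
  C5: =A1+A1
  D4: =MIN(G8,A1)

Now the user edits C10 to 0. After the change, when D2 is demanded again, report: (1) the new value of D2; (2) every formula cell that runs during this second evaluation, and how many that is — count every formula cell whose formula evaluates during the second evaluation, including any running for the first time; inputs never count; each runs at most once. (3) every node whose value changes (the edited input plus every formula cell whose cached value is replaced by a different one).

D2 now evaluates to 0.
Run set: A1, C5, D2, H2, H11 (5 run).
Changed values: A1, C5, C10, D2, H2, H11.

Initial pass — values computed on the first demand:
  A1 = MIN(5, 6) = 5
  C5 = 5 + 5 = 10
  H2 = MAX(10, 6) = 10
  H11 = 10 - 6 = 4
  D2 = IF(H11=0: H11=4 -> else branch H11) = 4

Second demand — change propagation:
  A1: re-runs because C10 6->0; new result 0.
  C5: re-runs because A1 5->0; A1 5->0; new result 0.
  H2: re-runs because C5 10->0; C10 6->0; new result 0.
  H11: re-runs because H2 10->0; C10 6->0; new result 0.
  D2: re-runs because H11 4->0; H11 4->0; new result 0.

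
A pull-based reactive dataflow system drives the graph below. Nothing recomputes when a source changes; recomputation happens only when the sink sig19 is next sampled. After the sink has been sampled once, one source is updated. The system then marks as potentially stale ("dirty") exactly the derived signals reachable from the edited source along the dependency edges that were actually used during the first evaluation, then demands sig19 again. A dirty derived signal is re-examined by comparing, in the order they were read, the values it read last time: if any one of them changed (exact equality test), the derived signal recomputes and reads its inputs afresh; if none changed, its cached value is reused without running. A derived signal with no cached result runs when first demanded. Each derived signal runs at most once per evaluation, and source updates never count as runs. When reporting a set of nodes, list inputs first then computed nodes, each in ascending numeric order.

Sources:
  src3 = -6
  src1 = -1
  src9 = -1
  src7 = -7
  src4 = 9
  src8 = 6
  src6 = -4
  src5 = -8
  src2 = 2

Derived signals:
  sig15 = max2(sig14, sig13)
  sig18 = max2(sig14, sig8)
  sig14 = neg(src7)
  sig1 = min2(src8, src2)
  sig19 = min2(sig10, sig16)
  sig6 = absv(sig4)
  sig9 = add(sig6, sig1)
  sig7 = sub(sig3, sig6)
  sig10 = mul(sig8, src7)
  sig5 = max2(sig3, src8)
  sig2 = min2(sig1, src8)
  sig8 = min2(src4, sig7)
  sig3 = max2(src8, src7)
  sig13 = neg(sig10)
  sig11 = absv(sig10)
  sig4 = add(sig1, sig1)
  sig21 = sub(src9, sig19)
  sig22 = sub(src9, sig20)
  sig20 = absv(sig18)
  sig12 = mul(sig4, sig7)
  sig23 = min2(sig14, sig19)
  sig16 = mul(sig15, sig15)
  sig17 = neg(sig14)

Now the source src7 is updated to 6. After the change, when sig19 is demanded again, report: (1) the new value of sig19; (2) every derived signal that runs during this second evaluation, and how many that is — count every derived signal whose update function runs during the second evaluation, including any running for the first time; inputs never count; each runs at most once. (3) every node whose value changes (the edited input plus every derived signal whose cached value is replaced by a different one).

First evaluation (everything demanded from the output):
  sig1 = min2(6, 2) = 2
  sig3 = max2(6, -7) = 6
  sig4 = add(2, 2) = 4
  sig6 = absv(4) = 4
  sig7 = sub(6, 4) = 2
  sig8 = min2(9, 2) = 2
  sig10 = mul(2, -7) = -14
  sig13 = neg(-14) = 14
  sig14 = neg(-7) = 7
  sig15 = max2(7, 14) = 14
  sig16 = mul(14, 14) = 196
  sig19 = min2(-14, 196) = -14

Propagation after the edit:
  sig3: runs — src7 -7->6; result 6 (same value as before).
  sig7: checked — values it read are unchanged (sig3 unchanged, sig6 unchanged); reused cached 2 without running.
  sig8: checked — values it read are unchanged (src4 unchanged, sig7 unchanged); reused cached 2 without running.
  sig10: runs — src7 -7->6; result 12.
  sig13: runs — sig10 -14->12; result -12.
  sig14: runs — src7 -7->6; result -6.
  sig15: runs — sig14 7->-6; sig13 14->-12; result -6.
  sig16: runs — sig15 14->-6; sig15 14->-6; result 36.
  sig19: runs — sig10 -14->12; sig16 196->36; result 12.

Key observation: the cutoff stops propagation at sig7 — its inputs' values are unchanged, so it reuses its cache.

New value of sig19: 12.
Derived signals that run: sig3, sig10, sig13, sig14, sig15, sig16, sig19 — 7 in total.
Values that change: src7, sig10, sig13, sig14, sig15, sig16, sig19.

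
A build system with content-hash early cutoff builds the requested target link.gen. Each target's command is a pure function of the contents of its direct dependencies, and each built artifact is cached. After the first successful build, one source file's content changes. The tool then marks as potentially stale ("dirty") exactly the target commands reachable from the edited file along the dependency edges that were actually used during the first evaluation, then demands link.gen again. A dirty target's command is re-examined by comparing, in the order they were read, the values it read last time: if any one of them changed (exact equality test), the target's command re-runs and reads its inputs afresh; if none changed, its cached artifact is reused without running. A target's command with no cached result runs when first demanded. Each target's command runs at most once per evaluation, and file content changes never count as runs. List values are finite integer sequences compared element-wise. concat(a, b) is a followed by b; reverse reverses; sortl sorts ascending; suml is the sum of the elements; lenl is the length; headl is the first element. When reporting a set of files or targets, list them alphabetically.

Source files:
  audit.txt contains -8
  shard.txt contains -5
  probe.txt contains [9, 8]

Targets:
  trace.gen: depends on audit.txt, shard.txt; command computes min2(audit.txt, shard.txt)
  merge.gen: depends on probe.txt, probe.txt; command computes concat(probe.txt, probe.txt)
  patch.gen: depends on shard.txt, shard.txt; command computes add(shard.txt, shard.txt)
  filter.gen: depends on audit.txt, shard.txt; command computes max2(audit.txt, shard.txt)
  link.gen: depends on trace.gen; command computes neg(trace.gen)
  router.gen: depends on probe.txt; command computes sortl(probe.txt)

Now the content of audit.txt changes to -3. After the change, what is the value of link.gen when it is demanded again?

New value of link.gen: 5.

First evaluation (everything demanded from the output):
  trace.gen = min2(-8, -5) = -8
  link.gen = neg(-8) = 8

Propagation after the edit:
  trace.gen: runs — audit.txt -8->-3; result -5.
  link.gen: runs — trace.gen -8->-5; result 5.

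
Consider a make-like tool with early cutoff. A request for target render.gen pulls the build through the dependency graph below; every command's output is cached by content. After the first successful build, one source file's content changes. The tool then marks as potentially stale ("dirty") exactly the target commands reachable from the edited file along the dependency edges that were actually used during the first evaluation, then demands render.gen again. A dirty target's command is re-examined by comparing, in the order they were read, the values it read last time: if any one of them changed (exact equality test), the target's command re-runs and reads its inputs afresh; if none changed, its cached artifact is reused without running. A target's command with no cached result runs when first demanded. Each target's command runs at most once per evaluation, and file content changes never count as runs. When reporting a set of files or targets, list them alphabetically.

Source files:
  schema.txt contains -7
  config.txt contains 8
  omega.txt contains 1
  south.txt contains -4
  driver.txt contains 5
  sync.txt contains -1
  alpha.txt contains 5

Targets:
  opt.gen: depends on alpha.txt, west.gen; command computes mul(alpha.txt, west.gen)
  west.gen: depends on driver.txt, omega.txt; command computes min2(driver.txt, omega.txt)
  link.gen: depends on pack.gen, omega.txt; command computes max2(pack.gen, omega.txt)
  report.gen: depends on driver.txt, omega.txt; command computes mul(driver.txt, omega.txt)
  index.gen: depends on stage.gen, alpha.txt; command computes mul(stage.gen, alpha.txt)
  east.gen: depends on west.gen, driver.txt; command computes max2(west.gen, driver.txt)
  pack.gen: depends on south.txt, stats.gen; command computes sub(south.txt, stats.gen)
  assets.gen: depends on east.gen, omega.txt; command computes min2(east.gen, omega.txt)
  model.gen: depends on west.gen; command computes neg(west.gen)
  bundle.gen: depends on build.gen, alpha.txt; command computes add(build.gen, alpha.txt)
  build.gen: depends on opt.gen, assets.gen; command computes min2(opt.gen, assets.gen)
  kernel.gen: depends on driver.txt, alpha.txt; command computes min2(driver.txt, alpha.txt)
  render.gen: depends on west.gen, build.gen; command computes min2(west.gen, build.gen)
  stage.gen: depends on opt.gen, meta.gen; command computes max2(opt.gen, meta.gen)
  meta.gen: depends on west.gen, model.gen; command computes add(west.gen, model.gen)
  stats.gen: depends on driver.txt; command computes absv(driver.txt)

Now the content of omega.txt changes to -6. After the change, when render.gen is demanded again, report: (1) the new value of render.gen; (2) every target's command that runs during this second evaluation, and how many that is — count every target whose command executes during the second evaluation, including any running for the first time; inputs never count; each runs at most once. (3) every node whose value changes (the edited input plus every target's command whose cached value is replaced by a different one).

Demanding render.gen again yields -30.
6 target commands run: assets.gen, build.gen, east.gen, opt.gen, render.gen, west.gen.
The nodes whose values change: assets.gen, build.gen, omega.txt, opt.gen, render.gen, west.gen.

First demand of the output computes:
  west.gen = min2(5, 1) = 1
  east.gen = max2(1, 5) = 5
  assets.gen = min2(5, 1) = 1
  opt.gen = mul(5, 1) = 5
  build.gen = min2(5, 1) = 1
  render.gen = min2(1, 1) = 1

After the edit, cleaning proceeds:
  west.gen: a read changed (omega.txt 1->-6) — executes, giving -6.
  east.gen: a read changed (west.gen 1->-6) — executes, giving 5 — identical to its old value.
  assets.gen: a read changed (omega.txt 1->-6) — executes, giving -6.
  opt.gen: a read changed (west.gen 1->-6) — executes, giving -30.
  build.gen: a read changed (opt.gen 5->-30; assets.gen 1->-6) — executes, giving -30.
  render.gen: a read changed (west.gen 1->-6; build.gen 1->-30) — executes, giving -30.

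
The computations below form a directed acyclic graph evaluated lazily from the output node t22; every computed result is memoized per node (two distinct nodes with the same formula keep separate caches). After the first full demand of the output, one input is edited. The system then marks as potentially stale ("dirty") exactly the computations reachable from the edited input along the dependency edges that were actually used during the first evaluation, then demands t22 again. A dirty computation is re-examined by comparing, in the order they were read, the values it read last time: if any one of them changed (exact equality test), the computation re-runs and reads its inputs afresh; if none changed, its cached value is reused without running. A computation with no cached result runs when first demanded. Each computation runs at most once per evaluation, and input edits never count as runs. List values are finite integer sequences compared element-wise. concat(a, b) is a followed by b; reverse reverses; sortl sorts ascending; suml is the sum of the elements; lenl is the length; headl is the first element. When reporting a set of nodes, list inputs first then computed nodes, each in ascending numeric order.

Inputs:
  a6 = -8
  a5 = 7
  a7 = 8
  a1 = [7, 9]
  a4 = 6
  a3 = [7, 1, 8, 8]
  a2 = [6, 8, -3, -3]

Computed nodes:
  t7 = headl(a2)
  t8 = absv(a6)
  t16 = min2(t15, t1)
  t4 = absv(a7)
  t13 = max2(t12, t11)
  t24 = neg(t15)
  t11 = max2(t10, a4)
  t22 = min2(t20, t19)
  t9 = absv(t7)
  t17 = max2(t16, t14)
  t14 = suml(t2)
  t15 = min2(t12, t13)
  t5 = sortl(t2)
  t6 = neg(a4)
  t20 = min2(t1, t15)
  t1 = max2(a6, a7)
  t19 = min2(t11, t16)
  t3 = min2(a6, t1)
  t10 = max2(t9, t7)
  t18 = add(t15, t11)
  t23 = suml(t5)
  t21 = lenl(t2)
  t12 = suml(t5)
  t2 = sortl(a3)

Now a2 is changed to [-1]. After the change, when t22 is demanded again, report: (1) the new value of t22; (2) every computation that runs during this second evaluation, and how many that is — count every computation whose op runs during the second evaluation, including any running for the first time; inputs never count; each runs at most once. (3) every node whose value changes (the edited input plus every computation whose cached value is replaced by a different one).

First demand of the output computes:
  t1 = max2(-8, 8) = 8
  t2 = sortl([7, 1, 8, 8]) = [1, 7, 8, 8]
  t5 = sortl([1, 7, 8, 8]) = [1, 7, 8, 8]
  t7 = headl([6, 8, -3, -3]) = 6
  t9 = absv(6) = 6
  t10 = max2(6, 6) = 6
  t11 = max2(6, 6) = 6
  t12 = suml([1, 7, 8, 8]) = 24
  t13 = max2(24, 6) = 24
  t15 = min2(24, 24) = 24
  t16 = min2(24, 8) = 8
  t19 = min2(6, 8) = 6
  t20 = min2(8, 24) = 8
  t22 = min2(8, 6) = 6

After the edit, cleaning proceeds:
  t7: a read changed (a2 [6, 8, -3, -3]->[-1]) — executes, giving -1.
  t9: a read changed (t7 6->-1) — executes, giving 1.
  t10: a read changed (t9 6->1; t7 6->-1) — executes, giving 1.
  t11: a read changed (t10 6->1) — executes, giving 6 — identical to its old value.
  t13: dirty, but its reads are unchanged (t12 unchanged, t11 unchanged); cached 24 stands.
  t15: dirty, but its reads are unchanged (t12 unchanged, t13 unchanged); cached 24 stands.
  t16: dirty, but its reads are unchanged (t15 unchanged, t1 unchanged); cached 8 stands.
  t19: dirty, but its reads are unchanged (t11 unchanged, t16 unchanged); cached 6 stands.
  t20: dirty, but its reads are unchanged (t1 unchanged, t15 unchanged); cached 8 stands.
  t22: dirty, but its reads are unchanged (t20 unchanged, t19 unchanged); cached 6 stands.

Note the absorption at t11: it re-runs yet its value is the same, leaving the output's value untouched.

Demanding t22 again yields 6.
4 computations run: t7, t9, t10, t11.
The nodes whose values change: a2, t7, t9, t10.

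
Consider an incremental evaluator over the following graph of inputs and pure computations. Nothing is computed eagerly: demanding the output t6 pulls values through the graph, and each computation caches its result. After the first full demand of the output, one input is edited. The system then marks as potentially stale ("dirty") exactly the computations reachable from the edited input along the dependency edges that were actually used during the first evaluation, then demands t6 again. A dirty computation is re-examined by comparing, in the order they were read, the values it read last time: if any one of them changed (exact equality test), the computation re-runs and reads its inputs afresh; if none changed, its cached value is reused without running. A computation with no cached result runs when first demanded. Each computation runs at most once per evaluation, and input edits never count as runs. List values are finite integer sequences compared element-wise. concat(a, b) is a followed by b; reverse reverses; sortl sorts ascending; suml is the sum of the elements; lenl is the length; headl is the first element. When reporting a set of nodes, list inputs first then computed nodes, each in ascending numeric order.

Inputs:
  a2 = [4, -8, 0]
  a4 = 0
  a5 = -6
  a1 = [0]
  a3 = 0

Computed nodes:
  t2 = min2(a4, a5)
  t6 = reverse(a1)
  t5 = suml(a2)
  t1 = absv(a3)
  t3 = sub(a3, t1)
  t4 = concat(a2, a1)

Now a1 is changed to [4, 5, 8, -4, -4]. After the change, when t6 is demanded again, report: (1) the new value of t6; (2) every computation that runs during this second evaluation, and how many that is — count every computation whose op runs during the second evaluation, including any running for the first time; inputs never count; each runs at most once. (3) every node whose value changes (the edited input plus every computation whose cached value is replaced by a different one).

Initial pass — values computed on the first demand:
  t6 = reverse([0]) = [0]

Second demand — change propagation:
  t6: re-runs because a1 [0]->[4, 5, 8, -4, -4]; new result [-4, -4, 8, 5, 4].

t6 now evaluates to [-4, -4, 8, 5, 4].
Run set: t6 (1 run).
Changed values: a1, t6.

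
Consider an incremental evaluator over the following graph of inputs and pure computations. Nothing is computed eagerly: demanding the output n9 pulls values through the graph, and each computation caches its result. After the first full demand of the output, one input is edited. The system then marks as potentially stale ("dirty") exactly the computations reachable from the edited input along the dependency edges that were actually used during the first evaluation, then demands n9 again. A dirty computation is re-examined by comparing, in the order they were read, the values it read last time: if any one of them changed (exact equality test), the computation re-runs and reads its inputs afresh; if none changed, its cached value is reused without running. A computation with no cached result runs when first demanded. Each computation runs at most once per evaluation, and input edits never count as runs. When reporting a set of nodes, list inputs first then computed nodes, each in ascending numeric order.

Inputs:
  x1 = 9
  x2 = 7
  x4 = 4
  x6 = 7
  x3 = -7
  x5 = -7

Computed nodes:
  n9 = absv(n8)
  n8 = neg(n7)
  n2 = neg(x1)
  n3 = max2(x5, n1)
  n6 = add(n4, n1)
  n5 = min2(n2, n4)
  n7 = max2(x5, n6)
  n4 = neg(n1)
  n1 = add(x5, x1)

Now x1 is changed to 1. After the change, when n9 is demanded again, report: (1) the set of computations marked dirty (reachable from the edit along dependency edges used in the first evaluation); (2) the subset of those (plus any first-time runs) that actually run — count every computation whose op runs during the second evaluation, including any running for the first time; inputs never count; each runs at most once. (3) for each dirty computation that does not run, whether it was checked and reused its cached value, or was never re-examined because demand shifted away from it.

Dirty set: n1, n4, n6, n7, n8, n9.
Run set: n1, n4, n6 (3 run).
Re-examined without running (cache reused): n7, n8, n9.
The important point: n6 recomputes to an identical value, and the output ends up unchanged.

Initial pass — values computed on the first demand:
  n1 = add(-7, 9) = 2
  n4 = neg(2) = -2
  n6 = add(-2, 2) = 0
  n7 = max2(-7, 0) = 0
  n8 = neg(0) = 0
  n9 = absv(0) = 0

Second demand — change propagation:
  n1: re-runs because x1 9->1; new result -6.
  n4: re-runs because n1 2->-6; new result 6.
  n6: re-runs because n4 -2->6; n1 2->-6; new result 0 (unchanged).
  n7: re-examined; everything it read last time is the same (x5 unchanged, n6 unchanged) — cache 0 kept, no run.
  n8: re-examined; everything it read last time is the same (n7 unchanged) — cache 0 kept, no run.
  n9: re-examined; everything it read last time is the same (n8 unchanged) — cache 0 kept, no run.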